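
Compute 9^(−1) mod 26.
Apply the extended Euclidean algorithm to (26, 9), tracking rows (r, s, t) with s·26 + t·9 = r. Each division r_prev = q·r_cur + r_new produces the new row as (previous row) − q·(current row):
  row A: (26, 1, 0)   [1·26 + 0·9 = 26]
  row B: (9, 0, 1)   [0·26 + 1·9 = 9]
  26 = 2·9 + 8   → row C = row A − 2·row B = (8, 1, −2)   [check: 1·26 − 2·9 = 8]
  9 = 1·8 + 1   → row D = row B − 1·row C = (1, −1, 3)   [check: −1·26 + 3·9 = 1]
  8 = 8·1 + 0   → remainder 0, stop. gcd = 1 (last nonzero row D).
The gcd is 1, so 9 is invertible mod 26. The last nonzero row gives −1·26 + 3·9 = 1, so t = 3. So 9^(−1) ≡ 3 (mod 26). Verify: 9 · 3 = 27 ≡ 1 (mod 26). ✓

Final answer: 9^(−1) ≡ 3 (mod 26)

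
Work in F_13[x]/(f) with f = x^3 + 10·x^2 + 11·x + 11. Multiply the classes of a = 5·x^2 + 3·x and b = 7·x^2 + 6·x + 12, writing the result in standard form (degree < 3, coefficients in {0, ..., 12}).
a · b ≡ 5·x^2 + 2·x (mod f(x))

Multiply as integer polynomials: a · b = 35·x^4 + 51·x^3 + 78·x^2 + 36·x. Reducing coefficients mod 13: a · b ≡ 9·x^4 + 12·x^3 + 10·x. Now divide by f(x) = x^3 + 10·x^2 + 11·x + 11 in F_13[x], eliminating the leading term at each step:
  leading term 9·x^4: subtract (9·x)·f(x) = 9·x^4 + 12·x^3 + 8·x^2 + 8·x, leaving 5·x^2 + 2·x (coefficients mod 13)
The degree is now < 3, so this is the remainder. Hence a · b ≡ 5·x^2 + 2·x in F_13[x]/(f).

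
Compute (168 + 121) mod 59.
53

Reduce the summands first: 168 ≡ 50, 121 ≡ 3 (mod 59), so 168 + 121 ≡ 50 + 3 (mod 59). 50 + 3 = 53; 53 = 0·59 + 53, so (168 + 121) mod 59 = 53.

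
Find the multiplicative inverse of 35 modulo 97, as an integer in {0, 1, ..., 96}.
35^(−1) ≡ 61 (mod 97)

Apply the extended Euclidean algorithm to (97, 35), tracking rows (r, s, t) with s·97 + t·35 = r. Each division r_prev = q·r_cur + r_new produces the new row as (previous row) − q·(current row):
  row A: (97, 1, 0)   [1·97 + 0·35 = 97]
  row B: (35, 0, 1)   [0·97 + 1·35 = 35]
  97 = 2·35 + 27   → row C = row A − 2·row B = (27, 1, −2)   [check: 1·97 − 2·35 = 27]
  35 = 1·27 + 8   → row D = row B − 1·row C = (8, −1, 3)   [check: −1·97 + 3·35 = 8]
  27 = 3·8 + 3   → row E = row C − 3·row D = (3, 4, −11)   [check: 4·97 − 11·35 = 3]
  8 = 2·3 + 2   → row F = row D − 2·row E = (2, −9, 25)   [check: −9·97 + 25·35 = 2]
  3 = 1·2 + 1   → row G = row E − 1·row F = (1, 13, −36)   [check: 13·97 − 36·35 = 1]
  2 = 2·1 + 0   → remainder 0, stop. gcd = 1 (last nonzero row G).
The gcd is 1, so 35 is invertible mod 97. The last nonzero row gives 13·97 − 36·35 = 1, so t = −36. So 35^(−1) ≡ −36 ≡ 61 (mod 97). Verify: 35 · 61 = 2135 ≡ 1 (mod 97). ✓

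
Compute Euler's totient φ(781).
φ is multiplicative, with φ(p^e) = p^e − p^(e−1). Factorise 781 = 11 · 71. Then
  φ(781) = (11 − 1) · (71 − 1) = 10 · 70 = 700.

Final answer: φ(781) = 700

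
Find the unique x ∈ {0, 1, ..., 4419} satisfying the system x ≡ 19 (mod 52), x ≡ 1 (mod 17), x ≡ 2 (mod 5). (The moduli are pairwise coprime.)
The moduli 52, 17, 5 are pairwise coprime, so by the CRT there is a unique solution mod 52·17·5 = 4420.
Solve by successive substitution. Start with x ≡ 19 (mod 52).
  Combine with x ≡ 1 (mod 17): write x = 19 + 52·t and require 19 + 52·t ≡ 1 (mod 17), i.e. 52·t ≡ 1 − 19 ≡ 16 (mod 17). Since 52^(−1) ≡ 1 (mod 17) (52 ≡ 1 (mod 17)), t ≡ 1·16 ≡ 16 (mod 17). So x ≡ 19 + 52·16 = 851 (mod 884).
  Combine with x ≡ 2 (mod 5): write x = 851 + 884·t and require 851 + 884·t ≡ 2 (mod 5), i.e. 884·t ≡ 2 − 851 ≡ 1 (mod 5). Since 884^(−1) ≡ 4 (mod 5) (884 ≡ 4 (mod 5)), t ≡ 4·1 ≡ 4 (mod 5). So x ≡ 851 + 884·4 = 4387 (mod 4420).
Unique solution in [0, 4420): x = 4387.

Final answer: x ≡ 4387 (mod 4420); the representative in [0, 4420) is 4387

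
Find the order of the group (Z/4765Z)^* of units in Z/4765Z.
|(Z/4765Z)^*| = 3808

(Z/4765Z)^* consists of the classes a with gcd(a, 4765) = 1, so its order is φ(4765). φ is multiplicative, with φ(p^e) = p^e − p^(e−1). Factorise 4765 = 5 · 953. Then
  φ(4765) = (5 − 1) · (953 − 1) = 4 · 952 = 3808.
Thus |(Z/4765Z)^*| = 3808.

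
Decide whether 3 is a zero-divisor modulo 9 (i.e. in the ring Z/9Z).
gcd(3, 9) = 3 > 1, so 3 is not a unit in Z/9Z. In Z/nZ every nonzero non-unit is a zero-divisor: explicitly, take b = 9/gcd = 3 ≠ 0 (mod 9); then 3·3 = 9 = 1·9, i.e. 3·3 ≡ 0 (mod 9). So 3 is a zero-divisor.

Final answer: YES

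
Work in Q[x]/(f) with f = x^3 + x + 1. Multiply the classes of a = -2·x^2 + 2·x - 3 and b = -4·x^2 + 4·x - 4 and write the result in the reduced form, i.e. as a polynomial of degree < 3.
a · b ≡ 20·x^2 - 12·x + 28 (mod f(x))

First multiply in Q[x] without reducing: a · b = 8·x^4 - 16·x^3 + 28·x^2 - 20·x + 12. Now divide by f(x) = x^3 + x + 1, eliminating the leading term at each step:
  leading term 8·x^4: subtract (8·x)·f(x) = 8·x^4 + 8·x^2 + 8·x, leaving -16·x^3 + 20·x^2 - 28·x + 12
  leading term -16·x^3: subtract (-16)·f(x) = -16·x^3 - 16·x - 16, leaving 20·x^2 - 12·x + 28
The degree is now < 3, so this is the remainder. Hence a · b ≡ 20·x^2 - 12·x + 28 in Q[x]/(f).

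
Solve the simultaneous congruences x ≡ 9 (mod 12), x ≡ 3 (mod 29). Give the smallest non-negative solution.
The moduli 12, 29 are pairwise coprime, so by the CRT there is a unique solution mod 12·29 = 348.
Solve by successive substitution. Start with x ≡ 9 (mod 12).
  Combine with x ≡ 3 (mod 29): write x = 9 + 12·t and require 9 + 12·t ≡ 3 (mod 29), i.e. 12·t ≡ 3 − 9 ≡ 23 (mod 29). Since 12^(−1) ≡ 17 (mod 29), t ≡ 17·23 ≡ 14 (mod 29). So x ≡ 9 + 12·14 = 177 (mod 348).
Unique solution in [0, 348): x = 177.

Final answer: x ≡ 177 (mod 348); the representative in [0, 348) is 177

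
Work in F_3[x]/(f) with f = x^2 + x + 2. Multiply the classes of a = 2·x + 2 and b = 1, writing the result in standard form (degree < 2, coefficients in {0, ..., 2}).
a · b ≡ 2·x + 2 (mod f(x))

Multiply as integer polynomials: a · b = 2·x + 2. Reducing coefficients mod 3: a · b ≡ 2·x + 2. This already has degree < 2, so no reduction by f is needed. Hence a · b ≡ 2·x + 2 in F_3[x]/(f).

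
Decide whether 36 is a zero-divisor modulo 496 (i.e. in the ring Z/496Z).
YES

gcd(36, 496) = 4 > 1, so 36 is not a unit in Z/496Z. In Z/nZ every nonzero non-unit is a zero-divisor: explicitly, take b = 496/gcd = 124 ≠ 0 (mod 496); then 36·124 = 4464 = 9·496, i.e. 36·124 ≡ 0 (mod 496). So 36 is a zero-divisor.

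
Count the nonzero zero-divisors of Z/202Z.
Z/202Z has 101 nonzero zero-divisors

In Z/202Z each nonzero element is either a unit (gcd with 202 is 1) or a zero-divisor (gcd > 1). The number of units is φ(202): factorise 202 = 2 · 101, so φ(202) = (2 − 1) · (101 − 1) = 1 · 100 = 100. The nonzero elements number 202 − 1 = 201. Hence the nonzero zero-divisors number 201 − 100 = 101.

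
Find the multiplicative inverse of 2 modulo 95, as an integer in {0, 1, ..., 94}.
Apply the extended Euclidean algorithm to (95, 2), tracking rows (r, s, t) with s·95 + t·2 = r. Each division r_prev = q·r_cur + r_new produces the new row as (previous row) − q·(current row):
  row A: (95, 1, 0)   [1·95 + 0·2 = 95]
  row B: (2, 0, 1)   [0·95 + 1·2 = 2]
  95 = 47·2 + 1   → row C = row A − 47·row B = (1, 1, −47)   [check: 1·95 − 47·2 = 1]
  2 = 2·1 + 0   → remainder 0, stop. gcd = 1 (last nonzero row C).
The gcd is 1, so 2 is invertible mod 95. The last nonzero row gives 1·95 − 47·2 = 1, so t = −47. So 2^(−1) ≡ −47 ≡ 48 (mod 95). Verify: 2 · 48 = 96 ≡ 1 (mod 95). ✓

Final answer: 2^(−1) ≡ 48 (mod 95)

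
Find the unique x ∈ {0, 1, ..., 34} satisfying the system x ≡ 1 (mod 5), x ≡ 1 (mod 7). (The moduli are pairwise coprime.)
The moduli 5, 7 are pairwise coprime, so by the CRT there is a unique solution mod 5·7 = 35.
Solve by successive substitution. Start with x ≡ 1 (mod 5).
  Combine with x ≡ 1 (mod 7): write x = 1 + 5·t and require 1 + 5·t ≡ 1 (mod 7), i.e. 5·t ≡ 1 − 1 ≡ 0 (mod 7). Since 5^(−1) ≡ 3 (mod 7), t ≡ 3·0 ≡ 0 (mod 7). So x ≡ 1 + 5·0 = 1 (mod 35).
Unique solution in [0, 35): x = 1.

Final answer: x ≡ 1 (mod 35); the representative in [0, 35) is 1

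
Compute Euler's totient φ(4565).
φ(4565) = 3280

φ is multiplicative, with φ(p^e) = p^e − p^(e−1). Factorise 4565 = 5 · 11 · 83. Then
  φ(4565) = (5 − 1) · (11 − 1) · (83 − 1) = 4 · 10 · 82 = 3280.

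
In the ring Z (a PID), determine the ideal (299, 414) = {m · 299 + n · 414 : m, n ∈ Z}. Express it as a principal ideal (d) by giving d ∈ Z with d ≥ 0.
(299, 414) = (23); d = 23

In the PID Z, (a, b) is generated by gcd(a, b). Compute gcd(414, 299) with the extended Euclidean algorithm, tracking rows (r, s, t) with s·414 + t·299 = r:
  row A: (414, 1, 0)   [1·414 + 0·299 = 414]
  row B: (299, 0, 1)   [0·414 + 1·299 = 299]
  414 = 1·299 + 115   → row C = row A − 1·row B = (115, 1, −1)   [check: 1·414 − 1·299 = 115]
  299 = 2·115 + 69   → row D = row B − 2·row C = (69, −2, 3)   [check: −2·414 + 3·299 = 69]
  115 = 1·69 + 46   → row E = row C − 1·row D = (46, 3, −4)   [check: 3·414 − 4·299 = 46]
  69 = 1·46 + 23   → row F = row D − 1·row E = (23, −5, 7)   [check: −5·414 + 7·299 = 23]
  46 = 2·23 + 0   → remainder 0, stop. gcd = 23 (last nonzero row F).
So gcd(299, 414) = 23, with Bézout identity −5·414 + 7·299 = 23. Containment (⊇): the Bézout identity exhibits 23 as an element of (299, 414), giving (23) ⊆ (299, 414). Containment (⊆): since 23 | 299 and 23 | 414 (299 = 23·13, 414 = 23·18), every Z-linear combination of 299 and 414 is divisible by 23, so (299, 414) ⊆ (23). Therefore (299, 414) = (23), d = 23.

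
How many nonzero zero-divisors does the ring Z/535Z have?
Z/535Z has 110 nonzero zero-divisors

In Z/535Z each nonzero element is either a unit (gcd with 535 is 1) or a zero-divisor (gcd > 1). The number of units is φ(535): factorise 535 = 5 · 107, so φ(535) = (5 − 1) · (107 − 1) = 4 · 106 = 424. The nonzero elements number 535 − 1 = 534. Hence the nonzero zero-divisors number 534 − 424 = 110.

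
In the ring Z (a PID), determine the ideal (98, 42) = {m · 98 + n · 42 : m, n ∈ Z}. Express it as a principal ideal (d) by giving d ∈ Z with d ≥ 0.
In the PID Z, (a, b) is generated by gcd(a, b). Compute gcd(98, 42) with the extended Euclidean algorithm, tracking rows (r, s, t) with s·98 + t·42 = r:
  row A: (98, 1, 0)   [1·98 + 0·42 = 98]
  row B: (42, 0, 1)   [0·98 + 1·42 = 42]
  98 = 2·42 + 14   → row C = row A − 2·row B = (14, 1, −2)   [check: 1·98 − 2·42 = 14]
  42 = 3·14 + 0   → remainder 0, stop. gcd = 14 (last nonzero row C).
So gcd(98, 42) = 14, with Bézout identity 1·98 − 2·42 = 14. Containment (⊇): the Bézout identity exhibits 14 as an element of (98, 42), giving (14) ⊆ (98, 42). Containment (⊆): since 14 | 98 and 14 | 42 (98 = 14·7, 42 = 14·3), every Z-linear combination of 98 and 42 is divisible by 14, so (98, 42) ⊆ (14). Therefore (98, 42) = (14), d = 14.

Final answer: (98, 42) = (14); d = 14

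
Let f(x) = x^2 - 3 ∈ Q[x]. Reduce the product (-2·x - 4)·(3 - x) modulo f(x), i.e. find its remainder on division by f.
a · b ≡ -2·x - 6 (mod f(x))

First multiply in Q[x] without reducing: a · b = 2·x^2 - 2·x - 12. Now divide by f(x) = x^2 - 3, eliminating the leading term at each step:
  leading term 2·x^2: subtract (2)·f(x) = 2·x^2 - 6, leaving -2·x - 6
The degree is now < 2, so this is the remainder. Hence a · b ≡ -2·x - 6 in Q[x]/(f).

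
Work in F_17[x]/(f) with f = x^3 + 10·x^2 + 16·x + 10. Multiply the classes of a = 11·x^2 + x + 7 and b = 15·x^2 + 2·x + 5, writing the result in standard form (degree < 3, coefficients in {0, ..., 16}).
a · b ≡ x^2 + 3·x + 15 (mod f(x))

Multiply as integer polynomials: a · b = 165·x^4 + 37·x^3 + 162·x^2 + 19·x + 35. Reducing coefficients mod 17: a · b ≡ 12·x^4 + 3·x^3 + 9·x^2 + 2·x + 1. Now divide by f(x) = x^3 + 10·x^2 + 16·x + 10 in F_17[x], eliminating the leading term at each step:
  leading term 12·x^4: subtract (12·x)·f(x) = 12·x^4 + x^3 + 5·x^2 + x, leaving 2·x^3 + 4·x^2 + x + 1 (coefficients mod 17)
  leading term 2·x^3: subtract (2)·f(x) = 2·x^3 + 3·x^2 + 15·x + 3, leaving x^2 + 3·x + 15 (coefficients mod 17)
The degree is now < 3, so this is the remainder. Hence a · b ≡ x^2 + 3·x + 15 in F_17[x]/(f).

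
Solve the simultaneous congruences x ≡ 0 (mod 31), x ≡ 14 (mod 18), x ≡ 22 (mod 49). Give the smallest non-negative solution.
The moduli 31, 18, 49 are pairwise coprime, so by the CRT there is a unique solution mod 31·18·49 = 27342.
Solve by successive substitution. Start with x ≡ 0 (mod 31).
  Combine with x ≡ 14 (mod 18): write x = 31·t and require 31·t ≡ 14 (mod 18). Since 31^(−1) ≡ 7 (mod 18) (31 ≡ 13 (mod 18)), t ≡ 7·14 ≡ 8 (mod 18). So x ≡ 31·8 = 248 (mod 558).
  Combine with x ≡ 22 (mod 49): write x = 248 + 558·t and require 248 + 558·t ≡ 22 (mod 49), i.e. 558·t ≡ 22 − 248 ≡ 19 (mod 49). Since 558^(−1) ≡ 31 (mod 49) (558 ≡ 19 (mod 49)), t ≡ 31·19 ≡ 1 (mod 49). So x ≡ 248 + 558·1 = 806 (mod 27342).
Unique solution in [0, 27342): x = 806.

Final answer: x ≡ 806 (mod 27342); the representative in [0, 27342) is 806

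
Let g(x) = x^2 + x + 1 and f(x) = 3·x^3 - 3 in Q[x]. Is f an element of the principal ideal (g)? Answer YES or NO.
In Q[x] the ideal (g) consists of all multiples of g, so f ∈ (g) iff g | f, i.e. iff the remainder of f on division by g is 0. Divide f by g (g is monic, so eliminate the leading term of the running remainder at each step):
  leading term 3·x^3: subtract (3·x)·g(x) = 3·x^3 + 3·x^2 + 3·x, leaving -3·x^2 - 3·x - 3
  leading term -3·x^2: subtract (-3)·g(x) = -3·x^2 - 3·x - 3, leaving 0
The remainder is 0, so f(x) = g(x) · h(x) with h(x) = 3·x - 3. Hence g | f, i.e. f ∈ (g).

Final answer: YES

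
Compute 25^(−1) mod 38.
Apply the extended Euclidean algorithm to (38, 25), tracking rows (r, s, t) with s·38 + t·25 = r. Each division r_prev = q·r_cur + r_new produces the new row as (previous row) − q·(current row):
  row A: (38, 1, 0)   [1·38 + 0·25 = 38]
  row B: (25, 0, 1)   [0·38 + 1·25 = 25]
  38 = 1·25 + 13   → row C = row A − 1·row B = (13, 1, −1)   [check: 1·38 − 1·25 = 13]
  25 = 1·13 + 12   → row D = row B − 1·row C = (12, −1, 2)   [check: −1·38 + 2·25 = 12]
  13 = 1·12 + 1   → row E = row C − 1·row D = (1, 2, −3)   [check: 2·38 − 3·25 = 1]
  12 = 12·1 + 0   → remainder 0, stop. gcd = 1 (last nonzero row E).
The gcd is 1, so 25 is invertible mod 38. The last nonzero row gives 2·38 − 3·25 = 1, so t = −3. So 25^(−1) ≡ −3 ≡ 35 (mod 38). Verify: 25 · 35 = 875 ≡ 1 (mod 38). ✓

Final answer: 25^(−1) ≡ 35 (mod 38)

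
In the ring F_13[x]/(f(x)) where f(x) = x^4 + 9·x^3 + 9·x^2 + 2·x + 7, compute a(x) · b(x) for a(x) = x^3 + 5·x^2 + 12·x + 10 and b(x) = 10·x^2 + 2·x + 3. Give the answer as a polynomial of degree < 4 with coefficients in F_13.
a · b ≡ 8·x^3 + 6·x^2 + 10·x + 10 (mod f(x))

Multiply as integer polynomials: a · b = 10·x^5 + 52·x^4 + 133·x^3 + 139·x^2 + 56·x + 30. Reducing coefficients mod 13: a · b ≡ 10·x^5 + 3·x^3 + 9·x^2 + 4·x + 4. Now divide by f(x) = x^4 + 9·x^3 + 9·x^2 + 2·x + 7 in F_13[x], eliminating the leading term at each step:
  leading term 10·x^5: subtract (10·x)·f(x) = 10·x^5 + 12·x^4 + 12·x^3 + 7·x^2 + 5·x, leaving x^4 + 4·x^3 + 2·x^2 + 12·x + 4 (coefficients mod 13)
  leading term x^4: subtract (1)·f(x) = x^4 + 9·x^3 + 9·x^2 + 2·x + 7, leaving 8·x^3 + 6·x^2 + 10·x + 10 (coefficients mod 13)
The degree is now < 4, so this is the remainder. Hence a · b ≡ 8·x^3 + 6·x^2 + 10·x + 10 in F_13[x]/(f).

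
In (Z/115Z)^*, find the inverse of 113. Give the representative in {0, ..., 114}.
113^(−1) ≡ 57 (mod 115)

Apply the extended Euclidean algorithm to (115, 113), tracking rows (r, s, t) with s·115 + t·113 = r. Each division r_prev = q·r_cur + r_new produces the new row as (previous row) − q·(current row):
  row A: (115, 1, 0)   [1·115 + 0·113 = 115]
  row B: (113, 0, 1)   [0·115 + 1·113 = 113]
  115 = 1·113 + 2   → row C = row A − 1·row B = (2, 1, −1)   [check: 1·115 − 1·113 = 2]
  113 = 56·2 + 1   → row D = row B − 56·row C = (1, −56, 57)   [check: −56·115 + 57·113 = 1]
  2 = 2·1 + 0   → remainder 0, stop. gcd = 1 (last nonzero row D).
The gcd is 1, so 113 is invertible mod 115. The last nonzero row gives −56·115 + 57·113 = 1, so t = 57. So 113^(−1) ≡ 57 (mod 115). Verify: 113 · 57 = 6441 ≡ 1 (mod 115). ✓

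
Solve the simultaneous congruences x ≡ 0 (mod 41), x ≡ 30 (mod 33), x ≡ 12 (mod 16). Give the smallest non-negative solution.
The moduli 41, 33, 16 are pairwise coprime, so by the CRT there is a unique solution mod 41·33·16 = 21648.
Solve by successive substitution. Start with x ≡ 0 (mod 41).
  Combine with x ≡ 30 (mod 33): write x = 41·t and require 41·t ≡ 30 (mod 33). Since 41^(−1) ≡ 29 (mod 33) (41 ≡ 8 (mod 33)), t ≡ 29·30 ≡ 12 (mod 33). So x ≡ 41·12 = 492 (mod 1353).
  Combine with x ≡ 12 (mod 16): write x = 492 + 1353·t and require 492 + 1353·t ≡ 12 (mod 16), i.e. 1353·t ≡ 12 − 492 ≡ 0 (mod 16). Since 1353^(−1) ≡ 9 (mod 16) (1353 ≡ 9 (mod 16)), t ≡ 9·0 ≡ 0 (mod 16). So x ≡ 492 + 1353·0 = 492 (mod 21648).
Unique solution in [0, 21648): x = 492.

Final answer: x ≡ 492 (mod 21648); the representative in [0, 21648) is 492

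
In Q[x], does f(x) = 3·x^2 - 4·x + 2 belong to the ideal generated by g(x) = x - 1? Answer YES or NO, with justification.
In Q[x] the ideal (g) consists of all multiples of g, so f ∈ (g) iff g | f, i.e. iff the remainder of f on division by g is 0. Divide f by g (g is monic, so eliminate the leading term of the running remainder at each step):
  leading term 3·x^2: subtract (3·x)·g(x) = 3·x^2 - 3·x, leaving 2 - x
  leading term -x: subtract (-1)·g(x) = 1 - x, leaving 1
The remainder r(x) = 1 ≠ 0 (and deg r < deg g), so g ∤ f, i.e. f ∉ (g).

Final answer: NO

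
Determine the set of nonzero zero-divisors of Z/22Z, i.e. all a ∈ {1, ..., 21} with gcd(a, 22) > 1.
An element a ∈ Z/22Z (with a ≠ 0) is a zero-divisor iff gcd(a, 22) > 1 (because a is a unit precisely when gcd(a, n) = 1, and in Z/nZ every nonzero, non-unit element is a zero-divisor). Scan a = 1, ..., 21 and keep those with gcd(a, 22) > 1:
  gcd(2, 22) = 2, gcd(4, 22) = 2, gcd(6, 22) = 2, gcd(8, 22) = 2, gcd(10, 22) = 2, gcd(11, 22) = 11, gcd(12, 22) = 2, gcd(14, 22) = 2, gcd(16, 22) = 2, gcd(18, 22) = 2, gcd(20, 22) = 2.
All other a ∈ {1, ..., 21} have gcd(a, 22) = 1 and are units. So the nonzero zero-divisors are exactly the 11 values of a appearing in this scan.

Final answer: nonzero zero-divisors of Z/22Z = {2, 4, 6, 8, 10, 11, 12, 14, 16, 18, 20}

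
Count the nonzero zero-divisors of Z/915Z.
In Z/915Z each nonzero element is either a unit (gcd with 915 is 1) or a zero-divisor (gcd > 1). The number of units is φ(915): factorise 915 = 3 · 5 · 61, so φ(915) = (3 − 1) · (5 − 1) · (61 − 1) = 2 · 4 · 60 = 480. The nonzero elements number 915 − 1 = 914. Hence the nonzero zero-divisors number 914 − 480 = 434.

Final answer: Z/915Z has 434 nonzero zero-divisors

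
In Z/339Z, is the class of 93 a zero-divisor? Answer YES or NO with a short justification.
gcd(93, 339) = 3 > 1, so 93 is not a unit in Z/339Z. In Z/nZ every nonzero non-unit is a zero-divisor: explicitly, take b = 339/gcd = 113 ≠ 0 (mod 339); then 93·113 = 10509 = 31·339, i.e. 93·113 ≡ 0 (mod 339). So 93 is a zero-divisor.

Final answer: YES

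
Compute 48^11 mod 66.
48

Use repeated squaring. Binary(11) = 1011. Walk through the bits of the exponent 11 left-to-right: at each bit after the leading one, square the running value, then multiply by 48 if the bit is 1 (always reducing mod 66):
  bit 1 = 1 (leading): start with 48.
  bit 2 = 0: square 48^2 = 2304 ≡ 60 (mod 66).
  bit 3 = 1: square 60^2 = 3600 ≡ 36; bit is 1, so multiply 36·48 = 1728 ≡ 12 (mod 66).
  bit 4 = 1: square 12^2 = 144 ≡ 12; bit is 1, so multiply 12·48 = 576 ≡ 48 (mod 66).
Final value: 48^11 ≡ 48 (mod 66).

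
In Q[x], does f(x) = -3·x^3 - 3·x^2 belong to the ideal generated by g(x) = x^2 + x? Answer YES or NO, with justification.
In Q[x] the ideal (g) consists of all multiples of g, so f ∈ (g) iff g | f, i.e. iff the remainder of f on division by g is 0. Divide f by g (g is monic, so eliminate the leading term of the running remainder at each step):
  leading term -3·x^3: subtract (-3·x)·g(x) = -3·x^3 - 3·x^2, leaving 0
The remainder is 0, so f(x) = g(x) · h(x) with h(x) = -3·x. Hence g | f, i.e. f ∈ (g).

Final answer: YES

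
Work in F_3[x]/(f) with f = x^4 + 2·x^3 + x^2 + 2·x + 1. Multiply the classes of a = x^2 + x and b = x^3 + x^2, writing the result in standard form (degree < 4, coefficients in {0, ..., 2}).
a · b ≡ x^2 + 2·x (mod f(x))

Multiply as integer polynomials: a · b = x^5 + 2·x^4 + x^3. Reducing coefficients mod 3: a · b ≡ x^5 + 2·x^4 + x^3. Now divide by f(x) = x^4 + 2·x^3 + x^2 + 2·x + 1 in F_3[x], eliminating the leading term at each step:
  leading term x^5: subtract (x)·f(x) = x^5 + 2·x^4 + x^3 + 2·x^2 + x, leaving x^2 + 2·x (coefficients mod 3)
The degree is now < 4, so this is the remainder. Hence a · b ≡ x^2 + 2·x in F_3[x]/(f).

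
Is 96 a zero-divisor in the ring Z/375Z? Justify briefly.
gcd(96, 375) = 3 > 1, so 96 is not a unit in Z/375Z. In Z/nZ every nonzero non-unit is a zero-divisor: explicitly, take b = 375/gcd = 125 ≠ 0 (mod 375); then 96·125 = 12000 = 32·375, i.e. 96·125 ≡ 0 (mod 375). So 96 is a zero-divisor.

Final answer: YES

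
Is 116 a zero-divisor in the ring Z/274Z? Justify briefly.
YES

gcd(116, 274) = 2 > 1, so 116 is not a unit in Z/274Z. In Z/nZ every nonzero non-unit is a zero-divisor: explicitly, take b = 274/gcd = 137 ≠ 0 (mod 274); then 116·137 = 15892 = 58·274, i.e. 116·137 ≡ 0 (mod 274). So 116 is a zero-divisor.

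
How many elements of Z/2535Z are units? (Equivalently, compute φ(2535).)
An element a ∈ Z/2535Z is a unit iff gcd(a, 2535) = 1, so the number of units is φ(2535). φ is multiplicative, with φ(p^e) = p^e − p^(e−1). Factorise 2535 = 3 · 5 · 13^2. Then
  φ(2535) = (3 − 1) · (5 − 1) · (13^2 − 13^1) = 2 · 4 · 156 = 1248.

Final answer: Z/2535Z has φ(2535) = 1248 units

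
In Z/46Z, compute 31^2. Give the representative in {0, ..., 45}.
41

Use repeated squaring. Binary(2) = 10. Walk through the bits of the exponent 2 left-to-right: at each bit after the leading one, square the running value, then multiply by 31 if the bit is 1 (always reducing mod 46):
  bit 1 = 1 (leading): start with 31.
  bit 2 = 0: square 31^2 = 961 ≡ 41 (mod 46).
Final value: 31^2 ≡ 41 (mod 46).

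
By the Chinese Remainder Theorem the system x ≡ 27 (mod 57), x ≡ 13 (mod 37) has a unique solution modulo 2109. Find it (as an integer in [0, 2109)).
The moduli 57, 37 are pairwise coprime, so by the CRT there is a unique solution mod 57·37 = 2109.
Solve by successive substitution. Start with x ≡ 27 (mod 57).
  Combine with x ≡ 13 (mod 37): write x = 27 + 57·t and require 27 + 57·t ≡ 13 (mod 37), i.e. 57·t ≡ 13 − 27 ≡ 23 (mod 37). Since 57^(−1) ≡ 13 (mod 37) (57 ≡ 20 (mod 37)), t ≡ 13·23 ≡ 3 (mod 37). So x ≡ 27 + 57·3 = 198 (mod 2109).
Unique solution in [0, 2109): x = 198.

Final answer: x ≡ 198 (mod 2109); the representative in [0, 2109) is 198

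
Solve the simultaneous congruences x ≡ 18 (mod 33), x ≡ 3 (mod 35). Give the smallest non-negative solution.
The moduli 33, 35 are pairwise coprime, so by the CRT there is a unique solution mod 33·35 = 1155.
Solve by successive substitution. Start with x ≡ 18 (mod 33).
  Combine with x ≡ 3 (mod 35): write x = 18 + 33·t and require 18 + 33·t ≡ 3 (mod 35), i.e. 33·t ≡ 3 − 18 ≡ 20 (mod 35). Since 33^(−1) ≡ 17 (mod 35), t ≡ 17·20 ≡ 25 (mod 35). So x ≡ 18 + 33·25 = 843 (mod 1155).
Unique solution in [0, 1155): x = 843.

Final answer: x ≡ 843 (mod 1155); the representative in [0, 1155) is 843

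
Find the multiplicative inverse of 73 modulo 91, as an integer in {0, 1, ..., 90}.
73^(−1) ≡ 5 (mod 91)

Apply the extended Euclidean algorithm to (91, 73), tracking rows (r, s, t) with s·91 + t·73 = r. Each division r_prev = q·r_cur + r_new produces the new row as (previous row) − q·(current row):
  row A: (91, 1, 0)   [1·91 + 0·73 = 91]
  row B: (73, 0, 1)   [0·91 + 1·73 = 73]
  91 = 1·73 + 18   → row C = row A − 1·row B = (18, 1, −1)   [check: 1·91 − 1·73 = 18]
  73 = 4·18 + 1   → row D = row B − 4·row C = (1, −4, 5)   [check: −4·91 + 5·73 = 1]
  18 = 18·1 + 0   → remainder 0, stop. gcd = 1 (last nonzero row D).
The gcd is 1, so 73 is invertible mod 91. The last nonzero row gives −4·91 + 5·73 = 1, so t = 5. So 73^(−1) ≡ 5 (mod 91). Verify: 73 · 5 = 365 ≡ 1 (mod 91). ✓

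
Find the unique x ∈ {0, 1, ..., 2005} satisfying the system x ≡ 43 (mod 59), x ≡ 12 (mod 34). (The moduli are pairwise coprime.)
The moduli 59, 34 are pairwise coprime, so by the CRT there is a unique solution mod 59·34 = 2006.
Solve by successive substitution. Start with x ≡ 43 (mod 59).
  Combine with x ≡ 12 (mod 34): write x = 43 + 59·t and require 43 + 59·t ≡ 12 (mod 34), i.e. 59·t ≡ 12 − 43 ≡ 3 (mod 34). Since 59^(−1) ≡ 15 (mod 34) (59 ≡ 25 (mod 34)), t ≡ 15·3 ≡ 11 (mod 34). So x ≡ 43 + 59·11 = 692 (mod 2006).
Unique solution in [0, 2006): x = 692.

Final answer: x ≡ 692 (mod 2006); the representative in [0, 2006) is 692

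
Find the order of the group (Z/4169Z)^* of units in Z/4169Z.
(Z/4169Z)^* consists of the classes a with gcd(a, 4169) = 1, so its order is φ(4169). φ is multiplicative, with φ(p^e) = p^e − p^(e−1). Factorise 4169 = 11 · 379. Then
  φ(4169) = (11 − 1) · (379 − 1) = 10 · 378 = 3780.
Thus |(Z/4169Z)^*| = 3780.

Final answer: |(Z/4169Z)^*| = 3780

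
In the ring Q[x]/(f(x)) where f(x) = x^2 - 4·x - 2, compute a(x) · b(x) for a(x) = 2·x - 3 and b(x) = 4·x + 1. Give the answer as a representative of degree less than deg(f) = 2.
First multiply in Q[x] without reducing: a · b = 8·x^2 - 10·x - 3. Now divide by f(x) = x^2 - 4·x - 2, eliminating the leading term at each step:
  leading term 8·x^2: subtract (8)·f(x) = 8·x^2 - 32·x - 16, leaving 22·x + 13
The degree is now < 2, so this is the remainder. Hence a · b ≡ 22·x + 13 in Q[x]/(f).

Final answer: a · b ≡ 22·x + 13 (mod f(x))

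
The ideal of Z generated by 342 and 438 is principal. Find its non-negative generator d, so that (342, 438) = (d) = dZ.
In the PID Z, (a, b) is generated by gcd(a, b). Compute gcd(438, 342) with the extended Euclidean algorithm, tracking rows (r, s, t) with s·438 + t·342 = r:
  row A: (438, 1, 0)   [1·438 + 0·342 = 438]
  row B: (342, 0, 1)   [0·438 + 1·342 = 342]
  438 = 1·342 + 96   → row C = row A − 1·row B = (96, 1, −1)   [check: 1·438 − 1·342 = 96]
  342 = 3·96 + 54   → row D = row B − 3·row C = (54, −3, 4)   [check: −3·438 + 4·342 = 54]
  96 = 1·54 + 42   → row E = row C − 1·row D = (42, 4, −5)   [check: 4·438 − 5·342 = 42]
  54 = 1·42 + 12   → row F = row D − 1·row E = (12, −7, 9)   [check: −7·438 + 9·342 = 12]
  42 = 3·12 + 6   → row G = row E − 3·row F = (6, 25, −32)   [check: 25·438 − 32·342 = 6]
  12 = 2·6 + 0   → remainder 0, stop. gcd = 6 (last nonzero row G).
So gcd(342, 438) = 6, with Bézout identity 25·438 − 32·342 = 6. Containment (⊇): the Bézout identity exhibits 6 as an element of (342, 438), giving (6) ⊆ (342, 438). Containment (⊆): since 6 | 342 and 6 | 438 (342 = 6·57, 438 = 6·73), every Z-linear combination of 342 and 438 is divisible by 6, so (342, 438) ⊆ (6). Therefore (342, 438) = (6), d = 6.

Final answer: (342, 438) = (6); d = 6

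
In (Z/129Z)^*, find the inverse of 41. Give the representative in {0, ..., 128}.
Apply the extended Euclidean algorithm to (129, 41), tracking rows (r, s, t) with s·129 + t·41 = r. Each division r_prev = q·r_cur + r_new produces the new row as (previous row) − q·(current row):
  row A: (129, 1, 0)   [1·129 + 0·41 = 129]
  row B: (41, 0, 1)   [0·129 + 1·41 = 41]
  129 = 3·41 + 6   → row C = row A − 3·row B = (6, 1, −3)   [check: 1·129 − 3·41 = 6]
  41 = 6·6 + 5   → row D = row B − 6·row C = (5, −6, 19)   [check: −6·129 + 19·41 = 5]
  6 = 1·5 + 1   → row E = row C − 1·row D = (1, 7, −22)   [check: 7·129 − 22·41 = 1]
  5 = 5·1 + 0   → remainder 0, stop. gcd = 1 (last nonzero row E).
The gcd is 1, so 41 is invertible mod 129. The last nonzero row gives 7·129 − 22·41 = 1, so t = −22. So 41^(−1) ≡ −22 ≡ 107 (mod 129). Verify: 41 · 107 = 4387 ≡ 1 (mod 129). ✓

Final answer: 41^(−1) ≡ 107 (mod 129)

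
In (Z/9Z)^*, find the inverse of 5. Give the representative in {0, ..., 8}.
Apply the extended Euclidean algorithm to (9, 5), tracking rows (r, s, t) with s·9 + t·5 = r. Each division r_prev = q·r_cur + r_new produces the new row as (previous row) − q·(current row):
  row A: (9, 1, 0)   [1·9 + 0·5 = 9]
  row B: (5, 0, 1)   [0·9 + 1·5 = 5]
  9 = 1·5 + 4   → row C = row A − 1·row B = (4, 1, −1)   [check: 1·9 − 1·5 = 4]
  5 = 1·4 + 1   → row D = row B − 1·row C = (1, −1, 2)   [check: −1·9 + 2·5 = 1]
  4 = 4·1 + 0   → remainder 0, stop. gcd = 1 (last nonzero row D).
The gcd is 1, so 5 is invertible mod 9. The last nonzero row gives −1·9 + 2·5 = 1, so t = 2. So 5^(−1) ≡ 2 (mod 9). Verify: 5 · 2 = 10 ≡ 1 (mod 9). ✓

Final answer: 5^(−1) ≡ 2 (mod 9)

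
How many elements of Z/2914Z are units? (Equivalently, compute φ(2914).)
An element a ∈ Z/2914Z is a unit iff gcd(a, 2914) = 1, so the number of units is φ(2914). φ is multiplicative, with φ(p^e) = p^e − p^(e−1). Factorise 2914 = 2 · 31 · 47. Then
  φ(2914) = (2 − 1) · (31 − 1) · (47 − 1) = 1 · 30 · 46 = 1380.

Final answer: Z/2914Z has φ(2914) = 1380 units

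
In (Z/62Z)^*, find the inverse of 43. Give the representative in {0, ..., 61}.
Apply the extended Euclidean algorithm to (62, 43), tracking rows (r, s, t) with s·62 + t·43 = r. Each division r_prev = q·r_cur + r_new produces the new row as (previous row) − q·(current row):
  row A: (62, 1, 0)   [1·62 + 0·43 = 62]
  row B: (43, 0, 1)   [0·62 + 1·43 = 43]
  62 = 1·43 + 19   → row C = row A − 1·row B = (19, 1, −1)   [check: 1·62 − 1·43 = 19]
  43 = 2·19 + 5   → row D = row B − 2·row C = (5, −2, 3)   [check: −2·62 + 3·43 = 5]
  19 = 3·5 + 4   → row E = row C − 3·row D = (4, 7, −10)   [check: 7·62 − 10·43 = 4]
  5 = 1·4 + 1   → row F = row D − 1·row E = (1, −9, 13)   [check: −9·62 + 13·43 = 1]
  4 = 4·1 + 0   → remainder 0, stop. gcd = 1 (last nonzero row F).
The gcd is 1, so 43 is invertible mod 62. The last nonzero row gives −9·62 + 13·43 = 1, so t = 13. So 43^(−1) ≡ 13 (mod 62). Verify: 43 · 13 = 559 ≡ 1 (mod 62). ✓

Final answer: 43^(−1) ≡ 13 (mod 62)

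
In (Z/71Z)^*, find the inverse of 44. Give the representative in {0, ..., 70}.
Apply the extended Euclidean algorithm to (71, 44), tracking rows (r, s, t) with s·71 + t·44 = r. Each division r_prev = q·r_cur + r_new produces the new row as (previous row) − q·(current row):
  row A: (71, 1, 0)   [1·71 + 0·44 = 71]
  row B: (44, 0, 1)   [0·71 + 1·44 = 44]
  71 = 1·44 + 27   → row C = row A − 1·row B = (27, 1, −1)   [check: 1·71 − 1·44 = 27]
  44 = 1·27 + 17   → row D = row B − 1·row C = (17, −1, 2)   [check: −1·71 + 2·44 = 17]
  27 = 1·17 + 10   → row E = row C − 1·row D = (10, 2, −3)   [check: 2·71 − 3·44 = 10]
  17 = 1·10 + 7   → row F = row D − 1·row E = (7, −3, 5)   [check: −3·71 + 5·44 = 7]
  10 = 1·7 + 3   → row G = row E − 1·row F = (3, 5, −8)   [check: 5·71 − 8·44 = 3]
  7 = 2·3 + 1   → row H = row F − 2·row G = (1, −13, 21)   [check: −13·71 + 21·44 = 1]
  3 = 3·1 + 0   → remainder 0, stop. gcd = 1 (last nonzero row H).
The gcd is 1, so 44 is invertible mod 71. The last nonzero row gives −13·71 + 21·44 = 1, so t = 21. So 44^(−1) ≡ 21 (mod 71). Verify: 44 · 21 = 924 ≡ 1 (mod 71). ✓

Final answer: 44^(−1) ≡ 21 (mod 71)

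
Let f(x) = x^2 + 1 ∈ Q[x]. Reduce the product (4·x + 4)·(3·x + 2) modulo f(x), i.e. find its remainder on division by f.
a · b ≡ 20·x - 4 (mod f(x))

First multiply in Q[x] without reducing: a · b = 12·x^2 + 20·x + 8. Now divide by f(x) = x^2 + 1, eliminating the leading term at each step:
  leading term 12·x^2: subtract (12)·f(x) = 12·x^2 + 12, leaving 20·x - 4
The degree is now < 2, so this is the remainder. Hence a · b ≡ 20·x - 4 in Q[x]/(f).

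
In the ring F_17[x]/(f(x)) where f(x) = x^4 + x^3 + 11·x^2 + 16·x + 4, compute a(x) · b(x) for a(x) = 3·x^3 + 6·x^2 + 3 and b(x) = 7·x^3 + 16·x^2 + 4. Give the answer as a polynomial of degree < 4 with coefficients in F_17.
Multiply as integer polynomials: a · b = 21·x^6 + 90·x^5 + 96·x^4 + 33·x^3 + 72·x^2 + 12. Reducing coefficients mod 17: a · b ≡ 4·x^6 + 5·x^5 + 11·x^4 + 16·x^3 + 4·x^2 + 12. Now divide by f(x) = x^4 + x^3 + 11·x^2 + 16·x + 4 in F_17[x], eliminating the leading term at each step:
  leading term 4·x^6: subtract (4·x^2)·f(x) = 4·x^6 + 4·x^5 + 10·x^4 + 13·x^3 + 16·x^2, leaving x^5 + x^4 + 3·x^3 + 5·x^2 + 12 (coefficients mod 17)
  leading term x^5: subtract (x)·f(x) = x^5 + x^4 + 11·x^3 + 16·x^2 + 4·x, leaving 9·x^3 + 6·x^2 + 13·x + 12 (coefficients mod 17)
The degree is now < 4, so this is the remainder. Hence a · b ≡ 9·x^3 + 6·x^2 + 13·x + 12 in F_17[x]/(f).

Final answer: a · b ≡ 9·x^3 + 6·x^2 + 13·x + 12 (mod f(x))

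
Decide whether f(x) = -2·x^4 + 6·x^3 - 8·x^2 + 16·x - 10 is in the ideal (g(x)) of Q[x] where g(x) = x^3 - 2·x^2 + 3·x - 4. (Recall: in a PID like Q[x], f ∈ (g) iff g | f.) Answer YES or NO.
NO

In Q[x] the ideal (g) consists of all multiples of g, so f ∈ (g) iff g | f, i.e. iff the remainder of f on division by g is 0. Divide f by g (g is monic, so eliminate the leading term of the running remainder at each step):
  leading term -2·x^4: subtract (-2·x)·g(x) = -2·x^4 + 4·x^3 - 6·x^2 + 8·x, leaving 2·x^3 - 2·x^2 + 8·x - 10
  leading term 2·x^3: subtract (2)·g(x) = 2·x^3 - 4·x^2 + 6·x - 8, leaving 2·x^2 + 2·x - 2
The remainder r(x) = 2·x^2 + 2·x - 2 ≠ 0 (and deg r < deg g), so g ∤ f, i.e. f ∉ (g).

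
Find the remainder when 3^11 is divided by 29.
Use repeated squaring. Binary(11) = 1011. Walk through the bits of the exponent 11 left-to-right: at each bit after the leading one, square the running value, then multiply by 3 if the bit is 1 (always reducing mod 29):
  bit 1 = 1 (leading): start with 3.
  bit 2 = 0: square 3^2 = 9 (mod 29).
  bit 3 = 1: square 9^2 = 81 ≡ 23; bit is 1, so multiply 23·3 = 69 ≡ 11 (mod 29).
  bit 4 = 1: square 11^2 = 121 ≡ 5; bit is 1, so multiply 5·3 = 15 (mod 29).
Final value: 3^11 ≡ 15 (mod 29).

Final answer: 15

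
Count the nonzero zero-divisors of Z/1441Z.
Z/1441Z has 140 nonzero zero-divisors

In Z/1441Z each nonzero element is either a unit (gcd with 1441 is 1) or a zero-divisor (gcd > 1). The number of units is φ(1441): factorise 1441 = 11 · 131, so φ(1441) = (11 − 1) · (131 − 1) = 10 · 130 = 1300. The nonzero elements number 1441 − 1 = 1440. Hence the nonzero zero-divisors number 1440 − 1300 = 140.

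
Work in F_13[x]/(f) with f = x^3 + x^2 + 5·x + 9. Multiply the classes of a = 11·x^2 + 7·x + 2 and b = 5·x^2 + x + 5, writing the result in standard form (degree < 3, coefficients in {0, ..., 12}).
a · b ≡ x^2 + 3·x (mod f(x))

Multiply as integer polynomials: a · b = 55·x^4 + 46·x^3 + 72·x^2 + 37·x + 10. Reducing coefficients mod 13: a · b ≡ 3·x^4 + 7·x^3 + 7·x^2 + 11·x + 10. Now divide by f(x) = x^3 + x^2 + 5·x + 9 in F_13[x], eliminating the leading term at each step:
  leading term 3·x^4: subtract (3·x)·f(x) = 3·x^4 + 3·x^3 + 2·x^2 + x, leaving 4·x^3 + 5·x^2 + 10·x + 10 (coefficients mod 13)
  leading term 4·x^3: subtract (4)·f(x) = 4·x^3 + 4·x^2 + 7·x + 10, leaving x^2 + 3·x (coefficients mod 13)
The degree is now < 3, so this is the remainder. Hence a · b ≡ x^2 + 3·x in F_13[x]/(f).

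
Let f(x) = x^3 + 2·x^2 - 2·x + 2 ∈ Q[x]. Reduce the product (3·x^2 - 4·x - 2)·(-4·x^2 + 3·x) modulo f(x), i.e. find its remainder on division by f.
a · b ≡ -126·x^2 + 116·x - 98 (mod f(x))

First multiply in Q[x] without reducing: a · b = -12·x^4 + 25·x^3 - 4·x^2 - 6·x. Now divide by f(x) = x^3 + 2·x^2 - 2·x + 2, eliminating the leading term at each step:
  leading term -12·x^4: subtract (-12·x)·f(x) = -12·x^4 - 24·x^3 + 24·x^2 - 24·x, leaving 49·x^3 - 28·x^2 + 18·x
  leading term 49·x^3: subtract (49)·f(x) = 49·x^3 + 98·x^2 - 98·x + 98, leaving -126·x^2 + 116·x - 98
The degree is now < 3, so this is the remainder. Hence a · b ≡ -126·x^2 + 116·x - 98 in Q[x]/(f).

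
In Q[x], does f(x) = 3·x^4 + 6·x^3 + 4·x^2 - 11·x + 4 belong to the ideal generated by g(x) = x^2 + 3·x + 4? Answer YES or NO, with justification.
NO

In Q[x] the ideal (g) consists of all multiples of g, so f ∈ (g) iff g | f, i.e. iff the remainder of f on division by g is 0. Divide f by g (g is monic, so eliminate the leading term of the running remainder at each step):
  leading term 3·x^4: subtract (3·x^2)·g(x) = 3·x^4 + 9·x^3 + 12·x^2, leaving -3·x^3 - 8·x^2 - 11·x + 4
  leading term -3·x^3: subtract (-3·x)·g(x) = -3·x^3 - 9·x^2 - 12·x, leaving x^2 + x + 4
  leading term x^2: subtract (1)·g(x) = x^2 + 3·x + 4, leaving -2·x
The remainder r(x) = -2·x ≠ 0 (and deg r < deg g), so g ∤ f, i.e. f ∉ (g).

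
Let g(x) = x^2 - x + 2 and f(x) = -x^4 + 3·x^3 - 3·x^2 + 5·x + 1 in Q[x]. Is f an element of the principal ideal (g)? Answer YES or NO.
In Q[x] the ideal (g) consists of all multiples of g, so f ∈ (g) iff g | f, i.e. iff the remainder of f on division by g is 0. Divide f by g (g is monic, so eliminate the leading term of the running remainder at each step):
  leading term -x^4: subtract (-x^2)·g(x) = -x^4 + x^3 - 2·x^2, leaving 2·x^3 - x^2 + 5·x + 1
  leading term 2·x^3: subtract (2·x)·g(x) = 2·x^3 - 2·x^2 + 4·x, leaving x^2 + x + 1
  leading term x^2: subtract (1)·g(x) = x^2 - x + 2, leaving 2·x - 1
The remainder r(x) = 2·x - 1 ≠ 0 (and deg r < deg g), so g ∤ f, i.e. f ∉ (g).

Final answer: NO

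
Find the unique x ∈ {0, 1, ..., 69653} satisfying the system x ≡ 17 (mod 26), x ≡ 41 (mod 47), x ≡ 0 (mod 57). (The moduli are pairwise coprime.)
x ≡ 39615 (mod 69654); the representative in [0, 69654) is 39615

The moduli 26, 47, 57 are pairwise coprime, so by the CRT there is a unique solution mod 26·47·57 = 69654.
Solve by successive substitution. Start with x ≡ 17 (mod 26).
  Combine with x ≡ 41 (mod 47): write x = 17 + 26·t and require 17 + 26·t ≡ 41 (mod 47), i.e. 26·t ≡ 41 − 17 ≡ 24 (mod 47). Since 26^(−1) ≡ 38 (mod 47), t ≡ 38·24 ≡ 19 (mod 47). So x ≡ 17 + 26·19 = 511 (mod 1222).
  Combine with x ≡ 0 (mod 57): write x = 511 + 1222·t and require 511 + 1222·t ≡ 0 (mod 57), i.e. 1222·t ≡ 0 − 511 ≡ 2 (mod 57). Since 1222^(−1) ≡ 16 (mod 57) (1222 ≡ 25 (mod 57)), t ≡ 16·2 ≡ 32 (mod 57). So x ≡ 511 + 1222·32 = 39615 (mod 69654).
Unique solution in [0, 69654): x = 39615.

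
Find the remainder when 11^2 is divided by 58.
Use repeated squaring. Binary(2) = 10. Walk through the bits of the exponent 2 left-to-right: at each bit after the leading one, square the running value, then multiply by 11 if the bit is 1 (always reducing mod 58):
  bit 1 = 1 (leading): start with 11.
  bit 2 = 0: square 11^2 = 121 ≡ 5 (mod 58).
Final value: 11^2 ≡ 5 (mod 58).

Final answer: 5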